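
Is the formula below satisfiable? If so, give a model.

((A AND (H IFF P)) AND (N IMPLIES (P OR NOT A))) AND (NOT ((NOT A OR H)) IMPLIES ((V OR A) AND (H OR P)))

P: True, A: True, V: False, N: False, H: True

  (A AND (H IFF P)) AND (N IMPLIES (P OR NOT A)) = True
    A AND (H IFF P) = True
      H IFF P = True
    N IMPLIES (P OR NOT A) = True
      P OR NOT A = True
        NOT A = False
  NOT ((NOT A OR H)) IMPLIES ((V OR A) AND (H OR P)) = True
    NOT ((NOT A OR H)) = False
      NOT A OR H = True
        NOT A = False
    (V OR A) AND (H OR P) = True
      V OR A = True
      H OR P = True
Both conjuncts True, so the formula holds.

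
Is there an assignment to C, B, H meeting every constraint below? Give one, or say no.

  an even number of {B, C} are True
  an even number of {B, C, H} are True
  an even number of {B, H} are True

C = False, B = False, H = False

{B, C}: 0 true → even ✓
{B, C, H}: 0 true → even ✓
{B, H}: 0 true → even ✓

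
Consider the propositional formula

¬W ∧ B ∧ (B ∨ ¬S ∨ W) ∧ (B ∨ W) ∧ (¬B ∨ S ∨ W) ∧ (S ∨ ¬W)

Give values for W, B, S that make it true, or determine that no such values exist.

W=F; B=T; S=T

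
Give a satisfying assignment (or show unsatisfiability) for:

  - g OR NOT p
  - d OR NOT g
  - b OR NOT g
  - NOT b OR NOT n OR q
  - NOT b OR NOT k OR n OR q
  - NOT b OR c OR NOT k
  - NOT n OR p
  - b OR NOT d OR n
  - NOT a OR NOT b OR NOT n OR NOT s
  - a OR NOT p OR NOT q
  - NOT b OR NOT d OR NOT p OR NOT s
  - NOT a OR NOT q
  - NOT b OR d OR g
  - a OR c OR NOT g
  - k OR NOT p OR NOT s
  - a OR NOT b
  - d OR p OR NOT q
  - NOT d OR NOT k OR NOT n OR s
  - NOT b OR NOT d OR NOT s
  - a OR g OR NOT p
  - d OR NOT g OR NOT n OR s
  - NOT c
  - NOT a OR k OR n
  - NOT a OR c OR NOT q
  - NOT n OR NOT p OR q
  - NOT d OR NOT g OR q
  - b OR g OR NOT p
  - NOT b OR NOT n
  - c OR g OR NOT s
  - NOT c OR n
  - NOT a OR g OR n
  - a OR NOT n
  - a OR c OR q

Unsatisfiable — no assignment works.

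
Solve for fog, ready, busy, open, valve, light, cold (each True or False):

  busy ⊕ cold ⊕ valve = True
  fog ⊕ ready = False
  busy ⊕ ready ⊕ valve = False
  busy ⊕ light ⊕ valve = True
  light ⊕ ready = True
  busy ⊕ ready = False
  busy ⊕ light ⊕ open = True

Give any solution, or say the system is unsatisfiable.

fog = True, ready = True, busy = True, open = False, valve = False, light = False, cold = False

busy ⊕ cold ⊕ valve = T ⊕ F ⊕ F = True ✓
fog ⊕ ready = T ⊕ T = False ✓
busy ⊕ ready ⊕ valve = T ⊕ T ⊕ F = False ✓
busy ⊕ light ⊕ valve = T ⊕ F ⊕ F = True ✓
light ⊕ ready = F ⊕ T = True ✓
busy ⊕ ready = T ⊕ T = False ✓
busy ⊕ light ⊕ open = T ⊕ F ⊕ F = True ✓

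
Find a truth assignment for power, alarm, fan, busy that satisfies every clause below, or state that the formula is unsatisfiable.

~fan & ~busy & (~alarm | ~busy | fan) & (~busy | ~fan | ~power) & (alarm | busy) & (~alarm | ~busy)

Unit clause (~fan) forces fan = False.
Unit clause (~busy) forces busy = False.
In (alarm | busy) only alarm is left, so alarm = True.
Set power = False.
All clauses satisfied.

power = False; alarm = True; fan = False; busy = False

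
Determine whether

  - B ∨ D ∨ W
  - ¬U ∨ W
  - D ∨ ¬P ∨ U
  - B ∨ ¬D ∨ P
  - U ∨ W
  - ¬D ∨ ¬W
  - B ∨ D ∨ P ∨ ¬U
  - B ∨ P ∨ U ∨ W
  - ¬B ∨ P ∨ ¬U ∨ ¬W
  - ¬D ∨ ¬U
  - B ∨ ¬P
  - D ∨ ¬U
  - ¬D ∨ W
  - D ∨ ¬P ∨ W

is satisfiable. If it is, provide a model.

Set P = False.
Try W = False:
  (¬U ∨ W) forces U = False.
  clause (U ∨ W) is falsified — backtrack.
So W = True.
  then (¬D ∨ ¬W) forces D = False.
  then (D ∨ ¬U) forces U = False.
Set B = True.
All clauses satisfied.

P = False, W = True, U = False, D = False, B = True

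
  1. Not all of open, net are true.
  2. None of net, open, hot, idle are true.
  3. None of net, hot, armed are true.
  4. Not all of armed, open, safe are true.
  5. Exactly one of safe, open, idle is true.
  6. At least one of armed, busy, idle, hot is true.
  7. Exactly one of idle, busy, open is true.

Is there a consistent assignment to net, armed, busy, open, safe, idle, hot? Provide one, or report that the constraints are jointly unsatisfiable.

net: False, armed: False, busy: True, open: False, safe: True, idle: False, hot: False

  (1) {open, net}: 0/2 true — not all ✓
  (2) {net, open, hot, idle}: 0 true — none ✓
  (3) {net, hot, armed}: 0 true — none ✓
  (4) {armed, open, safe}: 1/3 true — not all ✓
  (5) {safe, open, idle}: 1 true — exactly one ✓
  (6) {armed, busy, idle, hot}: 1 true — at least one ✓
  (7) {idle, busy, open}: 1 true — exactly one ✓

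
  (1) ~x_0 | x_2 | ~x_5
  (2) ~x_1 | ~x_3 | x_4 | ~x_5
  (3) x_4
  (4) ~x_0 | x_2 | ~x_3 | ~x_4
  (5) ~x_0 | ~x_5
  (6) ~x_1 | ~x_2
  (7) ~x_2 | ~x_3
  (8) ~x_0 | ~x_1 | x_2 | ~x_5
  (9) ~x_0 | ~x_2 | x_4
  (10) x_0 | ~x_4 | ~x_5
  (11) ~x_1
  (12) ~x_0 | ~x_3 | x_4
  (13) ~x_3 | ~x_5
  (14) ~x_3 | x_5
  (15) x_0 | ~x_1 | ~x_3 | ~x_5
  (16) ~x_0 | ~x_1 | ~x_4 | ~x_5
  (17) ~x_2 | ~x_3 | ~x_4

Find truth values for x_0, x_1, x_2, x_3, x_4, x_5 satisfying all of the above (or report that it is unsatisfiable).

x_0 = True, x_1 = False, x_2 = False, x_3 = False, x_4 = True, x_5 = False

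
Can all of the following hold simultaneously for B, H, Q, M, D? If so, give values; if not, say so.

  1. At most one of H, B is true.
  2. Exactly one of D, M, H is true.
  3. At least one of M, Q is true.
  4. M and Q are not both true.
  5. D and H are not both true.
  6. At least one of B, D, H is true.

B = True, H = False, Q = False, M = True, D = False

  (1) {H, B}: 1 true — at most one ✓
  (2) {D, M, H}: 1 true — exactly one ✓
  (3) {M, Q}: 1 true — at least one ✓
  (4) M=T, Q=F — not both ✓
  (5) D=F, H=F — not both ✓
  (6) {B, D, H}: 1 true — at least one ✓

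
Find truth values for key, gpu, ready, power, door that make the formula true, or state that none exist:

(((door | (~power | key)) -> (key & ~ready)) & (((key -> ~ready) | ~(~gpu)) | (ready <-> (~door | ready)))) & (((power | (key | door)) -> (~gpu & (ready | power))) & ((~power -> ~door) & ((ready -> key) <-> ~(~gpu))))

key: False; gpu: False; ready: True; power: True; door: False

  ((door | (~power | key)) -> (key & ~ready)) & (((key -> ~ready) | ~(~gpu)) | (ready <-> (~door | ready))) = True
    (door | (~power | key)) -> (key & ~ready) = True
      door | (~power | key) = False
        ~power | key = False
          ~power = False
      key & ~ready = False
        ~ready = False
    ((key -> ~ready) | ~(~gpu)) | (ready <-> (~door | ready)) = True
      (key -> ~ready) | ~(~gpu) = True
        key -> ~ready = True
          ~ready = False
        ~(~gpu) = False
          ~gpu = True
      ready <-> (~door | ready) = True
        ~door | ready = True
          ~door = True
  ((power | (key | door)) -> (~gpu & (ready | power))) & ((~power -> ~door) & ((ready -> key) <-> ~(~gpu))) = True
    (power | (key | door)) -> (~gpu & (ready | power)) = True
      power | (key | door) = True
        key | door = False
      ~gpu & (ready | power) = True
        ~gpu = True
        ready | power = True
    (~power -> ~door) & ((ready -> key) <-> ~(~gpu)) = True
      ~power -> ~door = True
        ~power = False
        ~door = True
      (ready -> key) <-> ~(~gpu) = True
        ready -> key = False
        ~(~gpu) = False
          ~gpu = True
Both conjuncts True, so the formula holds.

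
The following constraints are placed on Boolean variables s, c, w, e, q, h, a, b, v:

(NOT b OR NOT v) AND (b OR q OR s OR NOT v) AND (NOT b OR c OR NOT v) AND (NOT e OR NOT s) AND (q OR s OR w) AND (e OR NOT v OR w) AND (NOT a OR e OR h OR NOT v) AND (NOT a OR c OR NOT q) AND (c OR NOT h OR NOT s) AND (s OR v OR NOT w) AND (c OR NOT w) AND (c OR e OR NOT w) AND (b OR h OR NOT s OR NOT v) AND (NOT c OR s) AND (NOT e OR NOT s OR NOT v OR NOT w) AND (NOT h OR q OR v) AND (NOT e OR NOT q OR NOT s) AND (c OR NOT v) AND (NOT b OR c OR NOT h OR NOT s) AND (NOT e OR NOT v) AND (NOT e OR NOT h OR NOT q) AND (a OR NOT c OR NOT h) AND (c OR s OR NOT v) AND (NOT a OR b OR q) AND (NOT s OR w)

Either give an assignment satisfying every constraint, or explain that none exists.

Set s = False.
  then (NOT c OR s) forces c = False.
  then (c OR NOT v) forces v = False.
  then (s OR v OR NOT w) forces w = False.
  then (q OR s OR w) forces q = True.
  then (NOT a OR c OR NOT q) forces a = False.
Set e = False.
Set h = False.
Set b = False.
All clauses satisfied.

s = False, c = False, w = False, e = False, q = True, h = False, a = False, b = False, v = False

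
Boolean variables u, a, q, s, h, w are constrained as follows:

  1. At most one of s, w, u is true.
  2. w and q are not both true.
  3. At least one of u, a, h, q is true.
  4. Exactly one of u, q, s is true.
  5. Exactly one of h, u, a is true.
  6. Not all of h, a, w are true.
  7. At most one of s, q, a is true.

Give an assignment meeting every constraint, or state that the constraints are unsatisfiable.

u = True, a = False, q = False, s = False, h = False, w = False

  (1) {s, w, u}: 1 true — at most one ✓
  (2) w=F, q=F — not both ✓
  (3) {u, a, h, q}: 1 true — at least one ✓
  (4) {u, q, s}: 1 true — exactly one ✓
  (5) {h, u, a}: 1 true — exactly one ✓
  (6) {h, a, w}: 0/3 true — not all ✓
  (7) {s, q, a}: 0 true — at most one ✓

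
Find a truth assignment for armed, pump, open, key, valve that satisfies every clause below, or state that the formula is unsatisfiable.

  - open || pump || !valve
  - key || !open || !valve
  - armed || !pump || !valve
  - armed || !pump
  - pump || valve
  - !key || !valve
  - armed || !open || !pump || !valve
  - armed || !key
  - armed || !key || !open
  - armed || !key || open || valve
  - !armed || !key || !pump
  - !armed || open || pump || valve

armed = True, pump = True, open = False, key = False, valve = True

Try armed = False:
  (armed || !pump) forces pump = False.
  (pump || valve) forces valve = True.
  (open || pump || !valve) forces open = True.
  (key || !open || !valve) forces key = True.
  clause (!key || !valve) is falsified — backtrack.
So armed = True.
Set pump = True.
  then (!armed || !key || !pump) forces key = False.
Set open = False.
Set valve = True.
All clauses satisfied.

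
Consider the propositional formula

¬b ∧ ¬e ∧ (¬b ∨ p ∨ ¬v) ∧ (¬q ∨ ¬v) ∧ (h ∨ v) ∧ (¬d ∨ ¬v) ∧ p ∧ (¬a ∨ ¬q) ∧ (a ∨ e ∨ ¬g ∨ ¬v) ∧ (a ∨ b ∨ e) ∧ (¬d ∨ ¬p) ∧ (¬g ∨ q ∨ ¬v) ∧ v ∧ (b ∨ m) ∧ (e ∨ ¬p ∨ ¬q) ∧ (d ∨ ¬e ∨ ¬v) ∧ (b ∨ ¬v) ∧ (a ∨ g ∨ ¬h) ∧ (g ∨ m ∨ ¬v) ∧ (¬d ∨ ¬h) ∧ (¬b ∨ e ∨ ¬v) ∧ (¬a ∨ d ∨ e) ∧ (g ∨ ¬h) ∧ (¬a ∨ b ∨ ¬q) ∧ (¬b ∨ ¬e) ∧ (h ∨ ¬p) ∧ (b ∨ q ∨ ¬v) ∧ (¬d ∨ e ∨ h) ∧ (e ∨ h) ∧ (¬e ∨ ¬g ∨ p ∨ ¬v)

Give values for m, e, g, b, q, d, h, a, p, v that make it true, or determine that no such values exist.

UNSATISFIABLE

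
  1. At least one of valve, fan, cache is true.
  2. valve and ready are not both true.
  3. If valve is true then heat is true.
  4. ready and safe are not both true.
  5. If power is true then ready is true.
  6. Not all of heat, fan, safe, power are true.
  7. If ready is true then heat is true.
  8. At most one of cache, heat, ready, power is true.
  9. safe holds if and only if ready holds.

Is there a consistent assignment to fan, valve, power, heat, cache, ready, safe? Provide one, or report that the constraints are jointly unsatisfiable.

fan = True, valve = True, power = False, heat = True, cache = False, ready = False, safe = False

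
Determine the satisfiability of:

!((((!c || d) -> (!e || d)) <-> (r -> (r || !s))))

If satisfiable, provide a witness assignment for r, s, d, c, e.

r = True; s = False; d = False; c = False; e = True

  !((((!c || d) -> (!e || d)) <-> (r -> (r || !s)))) = True
    ((!c || d) -> (!e || d)) <-> (r -> (r || !s)) = False
      (!c || d) -> (!e || d) = False
        !c || d = True
          !c = True
        !e || d = False
          !e = False
      r -> (r || !s) = True
        r || !s = True
          !s = True
The formula evaluates to True.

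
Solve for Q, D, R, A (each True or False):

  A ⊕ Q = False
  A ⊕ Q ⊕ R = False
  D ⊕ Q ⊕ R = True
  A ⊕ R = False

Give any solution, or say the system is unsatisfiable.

Q: False, D: True, R: False, A: False

A ⊕ Q = F ⊕ F = False ✓
A ⊕ Q ⊕ R = F ⊕ F ⊕ F = False ✓
D ⊕ Q ⊕ R = T ⊕ F ⊕ F = True ✓
A ⊕ R = F ⊕ F = False ✓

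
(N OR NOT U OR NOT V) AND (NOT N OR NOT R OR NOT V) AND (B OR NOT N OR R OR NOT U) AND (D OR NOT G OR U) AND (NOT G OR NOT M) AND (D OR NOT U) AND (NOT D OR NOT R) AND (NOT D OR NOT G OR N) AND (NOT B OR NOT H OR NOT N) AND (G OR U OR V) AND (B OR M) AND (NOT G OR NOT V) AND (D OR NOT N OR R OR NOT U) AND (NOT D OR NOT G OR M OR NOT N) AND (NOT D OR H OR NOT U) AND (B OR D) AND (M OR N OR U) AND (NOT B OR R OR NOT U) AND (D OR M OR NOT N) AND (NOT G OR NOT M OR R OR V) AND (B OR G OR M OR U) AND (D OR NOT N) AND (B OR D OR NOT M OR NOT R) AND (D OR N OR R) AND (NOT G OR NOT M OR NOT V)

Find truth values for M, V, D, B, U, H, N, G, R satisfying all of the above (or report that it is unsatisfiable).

M: False; V: True; D: True; B: True; U: False; H: False; N: True; G: False; R: False

Set M = False.
  then (B OR M) forces B = True.
Set V = True.
  then (NOT G OR NOT V) forces G = False.
Try D = False:
  (D OR NOT U) forces U = False.
  (M OR N OR U) forces N = True.
  clause (D OR M OR NOT N) is falsified — backtrack.
So D = True.
  then (NOT D OR NOT R) forces R = False.
  then (NOT B OR R OR NOT U) forces U = False.
  then (M OR N OR U) forces N = True.
  then (NOT B OR NOT H OR NOT N) forces H = False.
All clauses satisfied.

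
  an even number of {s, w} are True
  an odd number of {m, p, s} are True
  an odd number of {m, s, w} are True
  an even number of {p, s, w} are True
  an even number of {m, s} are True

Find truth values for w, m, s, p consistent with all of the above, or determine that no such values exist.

Unsatisfiable

Adding constraints 1, 2, 4, 5 mod 2: every variable appears an even number of times on the left, so the left side is 0.
But the right sides sum to 1 (mod 2). 0 ≠ 1 — the system is inconsistent.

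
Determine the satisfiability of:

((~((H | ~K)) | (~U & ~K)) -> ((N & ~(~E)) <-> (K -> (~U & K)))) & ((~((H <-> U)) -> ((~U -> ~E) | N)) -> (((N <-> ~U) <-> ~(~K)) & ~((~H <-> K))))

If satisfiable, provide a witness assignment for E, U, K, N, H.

E = False; U = True; K = True; N = False; H = True

  (~((H | ~K)) | (~U & ~K)) -> ((N & ~(~E)) <-> (K -> (~U & K))) = True
    ~((H | ~K)) | (~U & ~K) = False
      ~((H | ~K)) = False
        H | ~K = True
          ~K = False
      ~U & ~K = False
        ~U = False
        ~K = False
    (N & ~(~E)) <-> (K -> (~U & K)) = True
      N & ~(~E) = False
        ~(~E) = False
          ~E = True
      K -> (~U & K) = False
        ~U & K = False
          ~U = False
  (~((H <-> U)) -> ((~U -> ~E) | N)) -> (((N <-> ~U) <-> ~(~K)) & ~((~H <-> K))) = True
    ~((H <-> U)) -> ((~U -> ~E) | N) = True
      ~((H <-> U)) = False
        H <-> U = True
      (~U -> ~E) | N = True
        ~U -> ~E = True
          ~U = False
          ~E = True
    ((N <-> ~U) <-> ~(~K)) & ~((~H <-> K)) = True
      (N <-> ~U) <-> ~(~K) = True
        N <-> ~U = True
          ~U = False
        ~(~K) = True
          ~K = False
      ~((~H <-> K)) = True
        ~H <-> K = False
          ~H = False
Both conjuncts True, so the formula holds.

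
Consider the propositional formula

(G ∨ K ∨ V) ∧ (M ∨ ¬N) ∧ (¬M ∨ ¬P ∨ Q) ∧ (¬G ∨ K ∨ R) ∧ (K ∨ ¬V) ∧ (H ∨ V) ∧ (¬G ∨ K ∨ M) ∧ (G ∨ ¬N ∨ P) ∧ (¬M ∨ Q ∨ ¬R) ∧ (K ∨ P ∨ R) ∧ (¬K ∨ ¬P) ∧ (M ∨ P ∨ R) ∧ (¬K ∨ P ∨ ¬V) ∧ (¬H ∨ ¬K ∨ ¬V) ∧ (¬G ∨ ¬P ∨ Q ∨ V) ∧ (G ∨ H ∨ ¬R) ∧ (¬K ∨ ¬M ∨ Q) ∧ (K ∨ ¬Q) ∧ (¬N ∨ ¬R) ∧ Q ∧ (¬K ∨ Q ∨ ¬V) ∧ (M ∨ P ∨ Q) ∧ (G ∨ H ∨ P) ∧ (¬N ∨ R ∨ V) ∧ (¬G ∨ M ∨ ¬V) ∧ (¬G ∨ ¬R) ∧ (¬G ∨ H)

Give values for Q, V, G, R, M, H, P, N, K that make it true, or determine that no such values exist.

Unit clause (Q) forces Q = True.
In (K ∨ ¬Q) only K is left, so K = True.
In (¬K ∨ ¬P) only ¬P is left, so P = False.
In (¬K ∨ P ∨ ¬V) only ¬V is left, so V = False.
In (H ∨ V) only H is left, so H = True.
Set G = False.
  then (G ∨ ¬N ∨ P) forces N = False.
Set R = True.
Set M = False.
All clauses satisfied.

Q: True, V: False, G: False, R: True, M: False, H: True, P: False, N: False, K: True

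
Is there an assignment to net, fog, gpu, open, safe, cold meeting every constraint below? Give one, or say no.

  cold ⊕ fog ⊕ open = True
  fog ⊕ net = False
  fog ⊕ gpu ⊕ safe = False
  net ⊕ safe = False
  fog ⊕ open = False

net = False, fog = False, gpu = False, open = False, safe = False, cold = True

cold ⊕ fog ⊕ open = T ⊕ F ⊕ F = True ✓
fog ⊕ net = F ⊕ F = False ✓
fog ⊕ gpu ⊕ safe = F ⊕ F ⊕ F = False ✓
net ⊕ safe = F ⊕ F = False ✓
fog ⊕ open = F ⊕ F = False ✓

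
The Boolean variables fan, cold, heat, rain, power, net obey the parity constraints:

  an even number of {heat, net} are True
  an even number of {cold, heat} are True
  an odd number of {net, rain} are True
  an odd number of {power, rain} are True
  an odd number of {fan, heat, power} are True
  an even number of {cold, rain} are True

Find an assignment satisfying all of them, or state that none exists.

Adding constraints 1, 2, 3, 6 mod 2: every variable appears an even number of times on the left, so the left side is 0.
But the right sides sum to 1 (mod 2). 0 ≠ 1 — the system is inconsistent.

UNSATISFIABLE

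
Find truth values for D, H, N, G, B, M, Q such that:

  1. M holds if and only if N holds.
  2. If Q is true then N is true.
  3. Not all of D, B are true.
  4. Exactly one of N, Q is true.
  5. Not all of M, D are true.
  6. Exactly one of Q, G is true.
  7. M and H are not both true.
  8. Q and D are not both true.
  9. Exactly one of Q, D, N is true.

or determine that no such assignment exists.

D: False, H: False, N: True, G: True, B: True, M: True, Q: False

  (1) M=T, N=T — same ✓
  (2) Q=F ⇒ N: vacuous ✓
  (3) {D, B}: 1/2 true — not all ✓
  (4) {N, Q}: 1 true — exactly one ✓
  (5) {M, D}: 1/2 true — not all ✓
  (6) {Q, G}: 1 true — exactly one ✓
  (7) M=T, H=F — not both ✓
  (8) Q=F, D=F — not both ✓
  (9) {Q, D, N}: 1 true — exactly one ✓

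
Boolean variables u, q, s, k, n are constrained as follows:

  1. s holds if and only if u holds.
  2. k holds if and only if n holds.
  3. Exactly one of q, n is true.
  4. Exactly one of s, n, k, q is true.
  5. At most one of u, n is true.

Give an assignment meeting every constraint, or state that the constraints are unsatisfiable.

u = False, q = True, s = False, k = False, n = False

  (1) s=F, u=F — same ✓
  (2) k=F, n=F — same ✓
  (3) {q, n}: 1 true — exactly one ✓
  (4) {s, n, k, q}: 1 true — exactly one ✓
  (5) {u, n}: 0 true — at most one ✓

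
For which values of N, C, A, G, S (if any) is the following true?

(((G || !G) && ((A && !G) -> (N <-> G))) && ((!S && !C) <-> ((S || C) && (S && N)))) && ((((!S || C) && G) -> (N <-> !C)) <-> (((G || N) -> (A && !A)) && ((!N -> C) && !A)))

N=F, C=T, A=F, G=F, S=T

  ((G || !G) && ((A && !G) -> (N <-> G))) && ((!S && !C) <-> ((S || C) && (S && N))) = True
    (G || !G) && ((A && !G) -> (N <-> G)) = True
      G || !G = True
        !G = True
      (A && !G) -> (N <-> G) = True
        A && !G = False
          !G = True
        N <-> G = True
    (!S && !C) <-> ((S || C) && (S && N)) = True
      !S && !C = False
        !S = False
        !C = False
      (S || C) && (S && N) = False
        S || C = True
        S && N = False
  (((!S || C) && G) -> (N <-> !C)) <-> (((G || N) -> (A && !A)) && ((!N -> C) && !A)) = True
    ((!S || C) && G) -> (N <-> !C) = True
      (!S || C) && G = False
        !S || C = True
          !S = False
      N <-> !C = True
        !C = False
    ((G || N) -> (A && !A)) && ((!N -> C) && !A) = True
      (G || N) -> (A && !A) = True
        G || N = False
        A && !A = False
          !A = True
      (!N -> C) && !A = True
        !N -> C = True
          !N = True
        !A = True
Both conjuncts True, so the formula holds.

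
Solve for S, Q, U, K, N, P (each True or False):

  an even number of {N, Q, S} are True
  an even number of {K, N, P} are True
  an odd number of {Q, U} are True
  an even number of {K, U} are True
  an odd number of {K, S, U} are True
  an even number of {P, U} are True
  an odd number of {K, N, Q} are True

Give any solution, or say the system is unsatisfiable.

S: True, Q: True, U: False, K: False, N: False, P: False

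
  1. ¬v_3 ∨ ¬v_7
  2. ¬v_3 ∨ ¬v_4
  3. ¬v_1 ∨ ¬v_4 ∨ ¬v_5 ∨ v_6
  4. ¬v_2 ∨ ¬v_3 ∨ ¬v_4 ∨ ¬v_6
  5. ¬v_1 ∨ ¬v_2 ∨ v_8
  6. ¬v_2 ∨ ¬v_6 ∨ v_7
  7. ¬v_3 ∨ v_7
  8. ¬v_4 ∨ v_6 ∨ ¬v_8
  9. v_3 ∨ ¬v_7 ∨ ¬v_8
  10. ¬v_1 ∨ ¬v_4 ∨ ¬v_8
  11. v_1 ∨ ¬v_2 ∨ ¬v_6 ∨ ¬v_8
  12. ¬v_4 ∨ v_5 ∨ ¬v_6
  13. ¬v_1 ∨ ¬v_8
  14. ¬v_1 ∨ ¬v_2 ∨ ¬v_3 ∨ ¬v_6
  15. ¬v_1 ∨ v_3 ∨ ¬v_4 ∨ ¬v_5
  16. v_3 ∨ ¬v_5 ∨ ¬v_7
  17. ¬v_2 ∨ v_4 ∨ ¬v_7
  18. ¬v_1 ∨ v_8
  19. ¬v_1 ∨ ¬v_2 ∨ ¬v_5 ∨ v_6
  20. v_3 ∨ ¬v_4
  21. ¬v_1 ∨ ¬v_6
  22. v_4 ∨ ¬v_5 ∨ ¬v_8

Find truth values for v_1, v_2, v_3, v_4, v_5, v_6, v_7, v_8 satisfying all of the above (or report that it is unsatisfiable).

Try v_1 = True:
  (¬v_1 ∨ ¬v_8) forces v_8 = False.
  clause (¬v_1 ∨ v_8) is falsified — backtrack.
So v_1 = False.
Set v_2 = False.
Try v_3 = True:
  (¬v_3 ∨ ¬v_7) forces v_7 = False.
  clause (¬v_3 ∨ v_7) is falsified — backtrack.
So v_3 = False.
  then (v_3 ∨ ¬v_4) forces v_4 = False.
Set v_5 = False.
Set v_6 = True.
Set v_7 = False.
Set v_8 = True.
All clauses satisfied.

v_1=F, v_2=F, v_3=F, v_4=F, v_5=F, v_6=T, v_7=F, v_8=T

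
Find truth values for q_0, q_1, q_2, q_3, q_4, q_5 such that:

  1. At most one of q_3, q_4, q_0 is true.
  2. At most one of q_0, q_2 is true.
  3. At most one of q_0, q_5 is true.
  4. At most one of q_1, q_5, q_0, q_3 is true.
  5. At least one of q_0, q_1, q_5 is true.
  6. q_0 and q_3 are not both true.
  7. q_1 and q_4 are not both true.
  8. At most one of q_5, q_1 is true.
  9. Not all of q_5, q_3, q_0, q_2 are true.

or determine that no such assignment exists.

q_0=F; q_1=F; q_2=T; q_3=F; q_4=F; q_5=T

  (1) {q_3, q_4, q_0}: 0 true — at most one ✓
  (2) {q_0, q_2}: 1 true — at most one ✓
  (3) {q_0, q_5}: 1 true — at most one ✓
  (4) {q_1, q_5, q_0, q_3}: 1 true — at most one ✓
  (5) {q_0, q_1, q_5}: 1 true — at least one ✓
  (6) q_0=F, q_3=F — not both ✓
  (7) q_1=F, q_4=F — not both ✓
  (8) {q_5, q_1}: 1 true — at most one ✓
  (9) {q_5, q_3, q_0, q_2}: 2/4 true — not all ✓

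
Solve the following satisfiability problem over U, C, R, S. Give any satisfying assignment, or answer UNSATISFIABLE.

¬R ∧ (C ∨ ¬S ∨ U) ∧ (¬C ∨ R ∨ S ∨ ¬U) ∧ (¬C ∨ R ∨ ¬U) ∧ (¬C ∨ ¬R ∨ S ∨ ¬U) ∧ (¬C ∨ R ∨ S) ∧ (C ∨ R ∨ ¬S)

Unit clause (¬R) forces R = False.
Set U = True.
  then (¬C ∨ R ∨ ¬U) forces C = False.
  then (C ∨ R ∨ ¬S) forces S = False.
Check each clause:
  (¬R): ¬R holds.
  (C ∨ ¬S ∨ U): ¬S holds.
  (¬C ∨ R ∨ S ∨ ¬U): ¬C holds.
  (¬C ∨ R ∨ ¬U): ¬C holds.
  (¬C ∨ ¬R ∨ S ∨ ¬U): ¬C holds.
  (¬C ∨ R ∨ S): ¬C holds.
  (C ∨ R ∨ ¬S): ¬S holds.
All clauses satisfied.

U = True, C = False, R = False, S = False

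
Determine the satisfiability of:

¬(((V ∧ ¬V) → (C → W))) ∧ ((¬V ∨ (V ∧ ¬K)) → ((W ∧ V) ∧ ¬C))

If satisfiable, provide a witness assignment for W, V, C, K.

UNSATISFIABLE

The conjunct ¬(((V ∧ ¬V) → (C → W))) is unsatisfiable on its own:
  W=F, V=F, C=F: evaluates to False.
  W=F, V=F, C=T: evaluates to False.
  W=F, V=T, C=F: evaluates to False.
  W=F, V=T, C=T: evaluates to False.
  W=T, V=F, C=F: evaluates to False.
  W=T, V=F, C=T: evaluates to False.
  W=T, V=T, C=F: evaluates to False.
  W=T, V=T, C=T: evaluates to False.
So the whole conjunction is unsatisfiable.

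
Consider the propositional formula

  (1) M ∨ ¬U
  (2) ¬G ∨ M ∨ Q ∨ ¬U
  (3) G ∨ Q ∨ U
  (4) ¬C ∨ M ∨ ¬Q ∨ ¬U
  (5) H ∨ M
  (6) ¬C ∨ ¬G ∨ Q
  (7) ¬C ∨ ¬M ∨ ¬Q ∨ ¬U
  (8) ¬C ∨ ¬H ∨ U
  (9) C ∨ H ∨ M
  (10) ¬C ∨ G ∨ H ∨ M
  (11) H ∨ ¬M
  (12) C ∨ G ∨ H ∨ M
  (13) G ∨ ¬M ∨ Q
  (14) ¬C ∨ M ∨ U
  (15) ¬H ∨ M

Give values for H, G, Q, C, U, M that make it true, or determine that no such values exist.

H: True, G: True, Q: True, C: False, U: True, M: True

Try H = False:
  (H ∨ M) forces M = True.
  clause (H ∨ ¬M) is falsified — backtrack.
So H = True.
  then (¬H ∨ M) forces M = True.
Set G = True.
Set Q = True.
Set C = False.
Set U = True.
All clauses satisfied.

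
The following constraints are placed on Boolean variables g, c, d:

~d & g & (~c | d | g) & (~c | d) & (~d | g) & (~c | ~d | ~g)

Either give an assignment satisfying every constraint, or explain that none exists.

g: True, c: False, d: False

Unit clause (~d) forces d = False.
Unit clause (g) forces g = True.
In (~c | d) only ~c is left, so c = False.
All clauses satisfied.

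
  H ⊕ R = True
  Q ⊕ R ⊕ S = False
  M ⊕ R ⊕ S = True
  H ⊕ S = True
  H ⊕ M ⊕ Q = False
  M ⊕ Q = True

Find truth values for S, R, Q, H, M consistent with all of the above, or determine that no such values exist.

S = False; R = False; Q = False; H = True; M = True

H ⊕ R = T ⊕ F = True ✓
Q ⊕ R ⊕ S = F ⊕ F ⊕ F = False ✓
M ⊕ R ⊕ S = T ⊕ F ⊕ F = True ✓
H ⊕ S = T ⊕ F = True ✓
H ⊕ M ⊕ Q = T ⊕ T ⊕ F = False ✓
M ⊕ Q = T ⊕ F = True ✓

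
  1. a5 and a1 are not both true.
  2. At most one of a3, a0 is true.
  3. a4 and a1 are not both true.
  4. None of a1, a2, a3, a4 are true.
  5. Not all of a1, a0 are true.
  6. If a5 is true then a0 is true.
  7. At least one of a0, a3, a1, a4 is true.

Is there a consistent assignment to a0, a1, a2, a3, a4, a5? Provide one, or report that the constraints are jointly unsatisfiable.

a0=T, a1=F, a2=F, a3=F, a4=F, a5=F

  (1) a5=F, a1=F — not both ✓
  (2) {a3, a0}: 1 true — at most one ✓
  (3) a4=F, a1=F — not both ✓
  (4) {a1, a2, a3, a4}: 0 true — none ✓
  (5) {a1, a0}: 1/2 true — not all ✓
  (6) a5=F ⇒ a0: vacuous ✓
  (7) {a0, a3, a1, a4}: 1 true — at least one ✓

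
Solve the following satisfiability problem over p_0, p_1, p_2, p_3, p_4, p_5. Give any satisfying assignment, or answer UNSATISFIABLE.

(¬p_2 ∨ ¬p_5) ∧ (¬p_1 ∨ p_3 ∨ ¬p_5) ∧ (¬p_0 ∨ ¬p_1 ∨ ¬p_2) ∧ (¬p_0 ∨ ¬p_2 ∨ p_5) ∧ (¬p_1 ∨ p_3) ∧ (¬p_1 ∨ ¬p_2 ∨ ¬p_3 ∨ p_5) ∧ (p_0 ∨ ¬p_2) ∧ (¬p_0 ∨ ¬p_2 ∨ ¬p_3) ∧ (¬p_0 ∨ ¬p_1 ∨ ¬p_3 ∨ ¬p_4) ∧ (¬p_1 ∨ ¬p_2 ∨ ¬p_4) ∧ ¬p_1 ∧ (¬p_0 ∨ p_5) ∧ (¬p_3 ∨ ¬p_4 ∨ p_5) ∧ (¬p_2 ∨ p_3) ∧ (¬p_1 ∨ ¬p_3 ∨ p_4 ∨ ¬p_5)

Unit clause (¬p_1) forces p_1 = False.
Set p_0 = True.
  then (¬p_0 ∨ p_5) forces p_5 = True.
  then (¬p_2 ∨ ¬p_5) forces p_2 = False.
Set p_3 = False.
Set p_4 = False.
All clauses satisfied.

p_0: True, p_1: False, p_2: False, p_3: False, p_4: False, p_5: True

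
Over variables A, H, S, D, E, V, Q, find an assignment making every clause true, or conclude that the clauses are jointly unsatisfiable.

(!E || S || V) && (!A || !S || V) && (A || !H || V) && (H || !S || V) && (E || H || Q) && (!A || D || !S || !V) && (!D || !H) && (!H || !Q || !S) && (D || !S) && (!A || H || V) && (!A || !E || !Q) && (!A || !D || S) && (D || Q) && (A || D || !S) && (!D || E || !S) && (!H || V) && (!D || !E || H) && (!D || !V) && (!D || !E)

A=T, H=T, S=F, D=F, E=F, V=T, Q=T

Set A = True.
Set H = True.
  then (!D || !H) forces D = False.
  then (D || !S) forces S = False.
  then (D || Q) forces Q = True.
  then (!H || V) forces V = True.
  then (!A || !E || !Q) forces E = False.
All clauses satisfied.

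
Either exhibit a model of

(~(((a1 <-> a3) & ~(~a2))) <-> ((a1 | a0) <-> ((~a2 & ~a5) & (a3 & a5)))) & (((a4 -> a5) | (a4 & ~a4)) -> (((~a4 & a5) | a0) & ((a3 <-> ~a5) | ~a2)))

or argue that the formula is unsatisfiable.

a0: False, a1: False, a2: False, a3: False, a4: False, a5: True

  ~(((a1 <-> a3) & ~(~a2))) <-> ((a1 | a0) <-> ((~a2 & ~a5) & (a3 & a5))) = True
    ~(((a1 <-> a3) & ~(~a2))) = True
      (a1 <-> a3) & ~(~a2) = False
        a1 <-> a3 = True
        ~(~a2) = False
          ~a2 = True
    (a1 | a0) <-> ((~a2 & ~a5) & (a3 & a5)) = True
      a1 | a0 = False
      (~a2 & ~a5) & (a3 & a5) = False
        ~a2 & ~a5 = False
          ~a2 = True
          ~a5 = False
        a3 & a5 = False
  ((a4 -> a5) | (a4 & ~a4)) -> (((~a4 & a5) | a0) & ((a3 <-> ~a5) | ~a2)) = True
    (a4 -> a5) | (a4 & ~a4) = True
      a4 -> a5 = True
      a4 & ~a4 = False
        ~a4 = True
    ((~a4 & a5) | a0) & ((a3 <-> ~a5) | ~a2) = True
      (~a4 & a5) | a0 = True
        ~a4 & a5 = True
          ~a4 = True
      (a3 <-> ~a5) | ~a2 = True
        a3 <-> ~a5 = True
          ~a5 = False
        ~a2 = True
Both conjuncts True, so the formula holds.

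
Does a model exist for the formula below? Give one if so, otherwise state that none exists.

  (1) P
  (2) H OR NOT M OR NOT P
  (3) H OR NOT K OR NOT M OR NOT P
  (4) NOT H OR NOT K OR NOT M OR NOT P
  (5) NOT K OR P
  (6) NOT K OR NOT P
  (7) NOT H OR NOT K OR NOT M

P = True; K = False; M = True; H = True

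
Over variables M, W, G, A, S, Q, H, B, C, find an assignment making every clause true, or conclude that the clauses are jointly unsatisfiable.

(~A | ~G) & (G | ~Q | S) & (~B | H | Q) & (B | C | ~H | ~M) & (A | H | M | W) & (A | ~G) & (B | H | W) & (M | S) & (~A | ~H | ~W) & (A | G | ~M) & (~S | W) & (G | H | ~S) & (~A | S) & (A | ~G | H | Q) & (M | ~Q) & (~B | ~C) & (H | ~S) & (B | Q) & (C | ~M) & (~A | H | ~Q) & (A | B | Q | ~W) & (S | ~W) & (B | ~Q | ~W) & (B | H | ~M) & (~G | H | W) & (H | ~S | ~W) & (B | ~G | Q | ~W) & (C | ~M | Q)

M: False, W: True, G: False, A: False, S: True, Q: False, H: True, B: True, C: False

Set M = False.
  then (M | S) forces S = True.
  then (~S | W) forces W = True.
  then (M | ~Q) forces Q = False.
  then (H | ~S) forces H = True.
  then (B | Q) forces B = True.
  then (~A | ~H | ~W) forces A = False.
  then (~B | ~C) forces C = False.
  then (A | ~G) forces G = False.
All clauses satisfied.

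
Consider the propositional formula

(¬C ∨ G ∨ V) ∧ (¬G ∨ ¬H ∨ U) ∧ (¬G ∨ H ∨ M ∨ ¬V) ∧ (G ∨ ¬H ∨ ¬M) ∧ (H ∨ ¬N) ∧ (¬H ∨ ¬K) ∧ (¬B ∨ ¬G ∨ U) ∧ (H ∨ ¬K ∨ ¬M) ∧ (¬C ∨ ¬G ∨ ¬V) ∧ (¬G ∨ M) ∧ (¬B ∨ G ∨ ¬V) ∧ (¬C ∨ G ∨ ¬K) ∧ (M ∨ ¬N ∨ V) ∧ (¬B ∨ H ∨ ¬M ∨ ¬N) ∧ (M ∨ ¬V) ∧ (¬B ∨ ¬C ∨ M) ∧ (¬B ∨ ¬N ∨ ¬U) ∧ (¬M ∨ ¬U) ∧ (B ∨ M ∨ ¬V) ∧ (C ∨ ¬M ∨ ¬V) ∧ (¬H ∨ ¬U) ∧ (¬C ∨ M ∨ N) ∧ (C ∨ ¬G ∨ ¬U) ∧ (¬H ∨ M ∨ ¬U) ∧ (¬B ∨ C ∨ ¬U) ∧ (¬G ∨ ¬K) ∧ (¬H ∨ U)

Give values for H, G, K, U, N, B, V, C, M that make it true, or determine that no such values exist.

Try H = True:
  (¬H ∨ ¬K) forces K = False.
  (¬H ∨ ¬U) forces U = False.
  clause (¬H ∨ U) is falsified — backtrack.
So H = False.
  then (H ∨ ¬N) forces N = False.
Set G = False.
Set K = True.
  then (H ∨ ¬K ∨ ¬M) forces M = False.
  then (¬C ∨ G ∨ ¬K) forces C = False.
  then (M ∨ ¬V) forces V = False.
Set U = False.
Set B = False.
All clauses satisfied.

H=F; G=F; K=T; U=F; N=F; B=F; V=F; C=F; M=F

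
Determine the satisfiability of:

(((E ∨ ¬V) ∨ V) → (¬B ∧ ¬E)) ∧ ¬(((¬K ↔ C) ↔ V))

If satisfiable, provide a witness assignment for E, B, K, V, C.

E = False; B = False; K = True; V = True; C = True

  ((E ∨ ¬V) ∨ V) → (¬B ∧ ¬E) = True
    (E ∨ ¬V) ∨ V = True
      E ∨ ¬V = False
        ¬V = False
    ¬B ∧ ¬E = True
      ¬B = True
      ¬E = True
  ¬(((¬K ↔ C) ↔ V)) = True
    (¬K ↔ C) ↔ V = False
      ¬K ↔ C = False
        ¬K = False
Both conjuncts True, so the formula holds.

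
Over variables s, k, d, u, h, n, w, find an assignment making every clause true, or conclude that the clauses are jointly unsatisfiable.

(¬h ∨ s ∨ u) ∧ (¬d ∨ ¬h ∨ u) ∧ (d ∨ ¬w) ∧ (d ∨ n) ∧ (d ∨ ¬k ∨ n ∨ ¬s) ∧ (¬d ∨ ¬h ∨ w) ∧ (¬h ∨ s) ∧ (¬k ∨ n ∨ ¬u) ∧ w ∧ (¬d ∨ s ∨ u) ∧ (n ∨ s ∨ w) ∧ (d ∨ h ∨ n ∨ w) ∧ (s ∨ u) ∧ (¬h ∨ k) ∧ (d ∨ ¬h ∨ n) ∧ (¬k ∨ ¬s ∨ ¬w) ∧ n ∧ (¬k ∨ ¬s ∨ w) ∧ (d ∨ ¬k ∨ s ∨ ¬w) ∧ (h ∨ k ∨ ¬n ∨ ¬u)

Unit clause (w) forces w = True.
Unit clause (n) forces n = True.
In (d ∨ ¬w) only d is left, so d = True.
Set s = True.
  then (¬k ∨ ¬s ∨ ¬w) forces k = False.
  then (¬h ∨ k) forces h = False.
  then (h ∨ k ∨ ¬n ∨ ¬u) forces u = False.
All clauses satisfied.

s = True; k = False; d = True; u = False; h = False; n = True; w = True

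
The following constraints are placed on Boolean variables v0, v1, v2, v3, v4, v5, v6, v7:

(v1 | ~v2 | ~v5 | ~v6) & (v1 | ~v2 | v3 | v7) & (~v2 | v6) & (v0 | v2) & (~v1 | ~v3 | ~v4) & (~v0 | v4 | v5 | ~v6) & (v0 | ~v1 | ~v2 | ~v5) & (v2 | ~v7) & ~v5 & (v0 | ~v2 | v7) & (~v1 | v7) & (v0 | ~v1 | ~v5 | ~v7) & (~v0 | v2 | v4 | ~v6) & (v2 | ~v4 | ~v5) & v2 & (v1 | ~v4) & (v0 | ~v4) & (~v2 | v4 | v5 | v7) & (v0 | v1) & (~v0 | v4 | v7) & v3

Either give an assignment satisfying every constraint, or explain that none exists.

Unit clause (~v5) forces v5 = False.
Unit clause (v2) forces v2 = True.
Unit clause (v3) forces v3 = True.
In (~v2 | v6) only v6 is left, so v6 = True.
Try v0 = True:
  (~v0 | v4 | v5 | ~v6) forces v4 = True.
  (~v1 | ~v3 | ~v4) forces v1 = False.
  clause (v1 | ~v4) is falsified — backtrack.
So v0 = False.
  then (v0 | ~v2 | v7) forces v7 = True.
  then (v0 | ~v4) forces v4 = False.
  then (v0 | v1) forces v1 = True.
All clauses satisfied.

v0 = False; v1 = True; v2 = True; v3 = True; v4 = False; v5 = False; v6 = True; v7 = True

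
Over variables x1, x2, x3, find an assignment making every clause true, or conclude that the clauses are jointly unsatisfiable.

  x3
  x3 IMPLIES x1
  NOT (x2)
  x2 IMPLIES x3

Unit clause (NOT x2) forces x2 = False.
Unit clause (x3) forces x3 = True.
In (x1 OR NOT x3) only x1 is left, so x1 = True.
Check each clause:
  (NOT x2): NOT x2 holds.
  (x3): x3 holds.
  (NOT x2 OR x3): NOT x2 holds.
  (x1 OR NOT x3): x1 holds.
All clauses satisfied.

x1: True; x2: False; x3: True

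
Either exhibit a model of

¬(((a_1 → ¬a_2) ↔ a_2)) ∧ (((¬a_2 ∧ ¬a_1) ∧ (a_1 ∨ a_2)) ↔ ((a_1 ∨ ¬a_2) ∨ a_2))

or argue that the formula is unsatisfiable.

The conjunct ((¬a_2 ∧ ¬a_1) ∧ (a_1 ∨ a_2)) ↔ ((a_1 ∨ ¬a_2) ∨ a_2) is unsatisfiable on its own:
  a_1=F, a_2=F: evaluates to False.
  a_1=F, a_2=T: evaluates to False.
  a_1=T, a_2=F: evaluates to False.
  a_1=T, a_2=T: evaluates to False.
So the whole conjunction is unsatisfiable.

No satisfying assignment exists.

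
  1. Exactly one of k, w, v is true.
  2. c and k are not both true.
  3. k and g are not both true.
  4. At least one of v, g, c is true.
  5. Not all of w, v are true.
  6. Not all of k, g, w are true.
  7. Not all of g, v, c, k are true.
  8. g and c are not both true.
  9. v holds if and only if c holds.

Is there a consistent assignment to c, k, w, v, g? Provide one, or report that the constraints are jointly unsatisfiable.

c = False, k = False, w = True, v = False, g = True

  (1) {k, w, v}: 1 true — exactly one ✓
  (2) c=F, k=F — not both ✓
  (3) k=F, g=T — not both ✓
  (4) {v, g, c}: 1 true — at least one ✓
  (5) {w, v}: 1/2 true — not all ✓
  (6) {k, g, w}: 2/3 true — not all ✓
  (7) {g, v, c, k}: 1/4 true — not all ✓
  (8) g=T, c=F — not both ✓
  (9) v=F, c=F — same ✓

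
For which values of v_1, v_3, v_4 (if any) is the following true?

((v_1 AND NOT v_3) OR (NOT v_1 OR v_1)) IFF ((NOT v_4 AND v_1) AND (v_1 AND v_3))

v_1: True, v_3: True, v_4: False

  ((v_1 AND NOT v_3) OR (NOT v_1 OR v_1)) IFF ((NOT v_4 AND v_1) AND (v_1 AND v_3)) = True
    (v_1 AND NOT v_3) OR (NOT v_1 OR v_1) = True
      v_1 AND NOT v_3 = False
        NOT v_3 = False
      NOT v_1 OR v_1 = True
        NOT v_1 = False
    (NOT v_4 AND v_1) AND (v_1 AND v_3) = True
      NOT v_4 AND v_1 = True
        NOT v_4 = True
      v_1 AND v_3 = True
The formula evaluates to True.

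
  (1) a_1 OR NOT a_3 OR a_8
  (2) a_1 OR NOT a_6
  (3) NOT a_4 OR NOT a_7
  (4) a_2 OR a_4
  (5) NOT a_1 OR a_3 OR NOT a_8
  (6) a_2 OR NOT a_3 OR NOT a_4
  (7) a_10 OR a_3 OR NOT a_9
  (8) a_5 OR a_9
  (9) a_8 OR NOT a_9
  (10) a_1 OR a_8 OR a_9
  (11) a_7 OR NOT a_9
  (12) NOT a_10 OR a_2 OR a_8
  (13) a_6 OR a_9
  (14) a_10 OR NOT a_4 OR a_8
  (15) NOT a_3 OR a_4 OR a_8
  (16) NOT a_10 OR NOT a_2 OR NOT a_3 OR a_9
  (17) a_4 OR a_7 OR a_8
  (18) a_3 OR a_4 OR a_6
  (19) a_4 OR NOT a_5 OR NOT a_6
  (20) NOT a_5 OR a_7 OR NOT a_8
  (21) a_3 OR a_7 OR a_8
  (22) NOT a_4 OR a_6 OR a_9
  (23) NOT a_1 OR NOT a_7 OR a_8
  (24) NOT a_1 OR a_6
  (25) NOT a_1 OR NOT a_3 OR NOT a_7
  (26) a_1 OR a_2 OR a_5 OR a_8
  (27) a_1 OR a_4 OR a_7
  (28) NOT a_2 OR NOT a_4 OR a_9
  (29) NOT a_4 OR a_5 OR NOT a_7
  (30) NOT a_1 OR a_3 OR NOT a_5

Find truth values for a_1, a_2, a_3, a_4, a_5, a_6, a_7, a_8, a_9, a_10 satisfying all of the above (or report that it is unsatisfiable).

Set a_1 = False.
  then (a_1 OR NOT a_6) forces a_6 = False.
  then (a_6 OR a_9) forces a_9 = True.
  then (a_8 OR NOT a_9) forces a_8 = True.
  then (a_7 OR NOT a_9) forces a_7 = True.
  then (NOT a_4 OR NOT a_7) forces a_4 = False.
  then (a_2 OR a_4) forces a_2 = True.
  then (a_3 OR a_4 OR a_6) forces a_3 = True.
Set a_5 = False.
Set a_10 = True.
All clauses satisfied.

a_1 = False; a_2 = True; a_3 = True; a_4 = False; a_5 = False; a_6 = False; a_7 = True; a_8 = True; a_9 = True; a_10 = True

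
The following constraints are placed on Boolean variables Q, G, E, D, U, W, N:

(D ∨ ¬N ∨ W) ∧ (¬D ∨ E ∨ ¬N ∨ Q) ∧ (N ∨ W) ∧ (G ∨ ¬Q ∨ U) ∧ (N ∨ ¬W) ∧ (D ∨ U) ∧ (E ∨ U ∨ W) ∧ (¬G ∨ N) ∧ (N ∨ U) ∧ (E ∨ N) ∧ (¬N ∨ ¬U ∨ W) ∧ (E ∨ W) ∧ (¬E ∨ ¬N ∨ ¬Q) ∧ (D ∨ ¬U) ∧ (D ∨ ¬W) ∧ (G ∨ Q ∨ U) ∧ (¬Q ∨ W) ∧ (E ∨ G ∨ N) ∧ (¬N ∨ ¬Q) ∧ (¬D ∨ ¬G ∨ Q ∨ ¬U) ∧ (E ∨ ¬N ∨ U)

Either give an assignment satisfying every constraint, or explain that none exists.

Try Q = True:
  (¬Q ∨ W) forces W = True.
  (N ∨ ¬W) forces N = True.
  clause (¬N ∨ ¬Q) is falsified — backtrack.
So Q = False.
Set G = True.
  then (¬G ∨ N) forces N = True.
Set E = True.
Set D = True.
  then (¬D ∨ ¬G ∨ Q ∨ ¬U) forces U = False.
Set W = True.
All clauses satisfied.

Q = False, G = True, E = True, D = True, U = False, W = True, N = True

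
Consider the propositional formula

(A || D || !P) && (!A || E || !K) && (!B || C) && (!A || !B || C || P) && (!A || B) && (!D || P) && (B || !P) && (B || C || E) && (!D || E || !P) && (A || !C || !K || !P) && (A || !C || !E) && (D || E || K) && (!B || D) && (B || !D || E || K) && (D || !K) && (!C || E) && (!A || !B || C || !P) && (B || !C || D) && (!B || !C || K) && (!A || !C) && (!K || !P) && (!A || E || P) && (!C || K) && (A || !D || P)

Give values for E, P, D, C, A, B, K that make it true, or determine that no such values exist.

Try E = False:
  (!C || E) forces C = False.
  (!B || C) forces B = False.
  clause (B || C || E) is falsified — backtrack.
So E = True.
Set P = False.
  then (!D || P) forces D = False.
  then (!B || D) forces B = False.
  then (D || !K) forces K = False.
  then (B || !C || D) forces C = False.
  then (!A || B) forces A = False.
All clauses satisfied.

E=T; P=F; D=F; C=F; A=F; B=F; K=F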